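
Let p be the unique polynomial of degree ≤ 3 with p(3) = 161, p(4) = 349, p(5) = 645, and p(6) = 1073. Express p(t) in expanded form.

p(t) = 4t^3 + 6t^2 - 2t + 5

Write p(t) = at^3 + bt^2 + ct + d. Substituting each data point gives a linear system:
  27a + 9b + 3c + d = 161
  64a + 16b + 4c + d = 349
  125a + 25b + 5c + d = 645
  216a + 36b + 6c + d = 1073
Solving the system yields a = 4, b = 6, c = -2, d = 5.
So p(t) = 4t^3 + 6t^2 - 2t + 5.
Check: p(5) = 645. ✓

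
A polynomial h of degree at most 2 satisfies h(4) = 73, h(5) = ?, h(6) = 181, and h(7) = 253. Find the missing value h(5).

On equispaced nodes a degree-2 polynomial has vanishing third forward difference, so
  - h(4) + 3·h(5) - 3·h(6) + h(7) = 0.
Substituting the known values and solving for h(5):
  3·h(5) = 363
  h(5) = 121.

121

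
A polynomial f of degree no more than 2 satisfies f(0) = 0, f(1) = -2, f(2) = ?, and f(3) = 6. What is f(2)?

0

On equispaced nodes a degree-2 polynomial has vanishing third forward difference, so
  - f(0) + 3·f(1) - 3·f(2) + f(3) = 0.
Substituting the known values and solving for f(2):
  -3·f(2) = 0
  f(2) = 0.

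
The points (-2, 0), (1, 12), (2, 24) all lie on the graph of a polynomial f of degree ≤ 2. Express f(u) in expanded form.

Write f(u) = au^2 + bu + c. Substituting each data point gives a linear system:
  4a - 2b + c = 0
  a + b + c = 12
  4a + 2b + c = 24
Solving the system yields a = 2, b = 6, c = 4.
So f(u) = 2u^2 + 6u + 4.
Check: f(1) = 12. ✓

f(u) = 2u^2 + 6u + 4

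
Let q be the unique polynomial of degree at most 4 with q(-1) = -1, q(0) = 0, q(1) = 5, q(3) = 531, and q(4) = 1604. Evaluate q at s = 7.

Write q(s) = as^4 + bs^3 + cs^2 + ds + e. Substituting each data point gives a linear system:
  a - b + c - d + e = -1
  e = 0
  a + b + c + d + e = 5
  81a + 27b + 9c + 3d + e = 531
  256a + 64b + 16c + 4d + e = 1604
Solving the system yields a = 5, b = 6, c = -3, d = -3, e = 0.
So q(s) = 5s⁴ + 6s³ - 3s² - 3s.
Then q(7) = 13895.

13895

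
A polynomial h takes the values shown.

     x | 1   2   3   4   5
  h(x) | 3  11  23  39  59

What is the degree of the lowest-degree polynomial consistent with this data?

2

Forward differences of the values at x = 1, 2, 3, 4, 5:
  h  : 3  11  23  39  59
  Δ  : 8  12  16  20
  Δ^2: 4  4  4
  Δ^3: 0  0
  Δ^4: 0
The second differences are constant (4) and nonzero, while all higher differences vanish, so the minimal degree is 2.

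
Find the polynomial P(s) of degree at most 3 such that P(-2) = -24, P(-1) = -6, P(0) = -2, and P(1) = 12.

P(s) = 4s^3 + 5s^2 + 5s - 2

Write P(s) = as^3 + bs^2 + cs + d. Substituting each data point gives a linear system:
  -8a + 4b - 2c + d = -24
  -a + b - c + d = -6
  d = -2
  a + b + c + d = 12
Solving the system yields a = 4, b = 5, c = 5, d = -2.
So P(s) = 4s^3 + 5s^2 + 5s - 2.
Check: P(1) = 12. ✓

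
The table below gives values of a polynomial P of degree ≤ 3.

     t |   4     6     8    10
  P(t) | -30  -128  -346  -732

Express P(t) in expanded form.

P(t) = -t^3 + 3t^2 - 3t - 2

Write P(t) = at^3 + bt^2 + ct + d. Substituting each data point gives a linear system:
  64a + 16b + 4c + d = -30
  216a + 36b + 6c + d = -128
  512a + 64b + 8c + d = -346
  1000a + 100b + 10c + d = -732
Solving the system yields a = -1, b = 3, c = -3, d = -2.
So P(t) = -t³ + 3t² - 3t - 2.
Check: P(10) = -732. ✓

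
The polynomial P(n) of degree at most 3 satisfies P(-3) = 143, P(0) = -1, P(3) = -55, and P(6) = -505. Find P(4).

Write P(n) = an^3 + bn^2 + cn + d. Substituting each data point gives a linear system:
  -27a + 9b - 3c + d = 143
  d = -1
  27a + 9b + 3c + d = -55
  216a + 36b + 6c + d = -505
Solving the system yields a = -3, b = 5, c = -6, d = -1.
So P(n) = -3n^3 + 5n^2 - 6n - 1.
Then P(4) = -137.

-137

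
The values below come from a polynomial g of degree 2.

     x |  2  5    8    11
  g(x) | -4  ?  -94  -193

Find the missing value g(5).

The 3 known points determine the degree-2 polynomial uniquely.
Write g(x) = ax^2 + bx + c. Substituting each data point gives a linear system:
  4a + 2b + c = -4
  64a + 8b + c = -94
  121a + 11b + c = -193
Solving the system yields a = -2, b = 5, c = -6.
So g(x) = -2x^2 + 5x - 6.
Then g(5) = -31.

-31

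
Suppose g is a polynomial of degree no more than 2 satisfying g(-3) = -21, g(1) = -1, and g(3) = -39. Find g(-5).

-79

Write g(t) = at^2 + bt + c. Substituting each data point gives a linear system:
  9a - 3b + c = -21
  a + b + c = -1
  9a + 3b + c = -39
Solving the system yields a = -4, b = -3, c = 6.
So g(t) = -4t^2 - 3t + 6.
Then g(-5) = -79.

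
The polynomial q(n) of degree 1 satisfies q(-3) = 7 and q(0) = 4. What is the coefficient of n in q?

Write q(n) = an + b. Substituting each data point gives a linear system:
  -3a + b = 7
  b = 4
Solving the system yields a = -1, b = 4.
So q(n) = -n + 4.
The leading coefficient is -1.

-1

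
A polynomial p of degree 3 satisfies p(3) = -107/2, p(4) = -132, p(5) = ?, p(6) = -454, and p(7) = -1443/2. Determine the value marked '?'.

-523/2

The 4 known points determine the degree-3 polynomial uniquely.
Write p(n) = an^3 + bn^2 + cn + d. Substituting each data point gives a linear system:
  27a + 9b + 3c + d = -107/2
  64a + 16b + 4c + d = -132
  216a + 36b + 6c + d = -454
  343a + 49b + 7c + d = -1443/2
Solving the system yields a = -2, b = -3/2, c = 6, d = -4.
So p(n) = -2n^3 - (3/2)n^2 + 6n - 4.
Then p(5) = -523/2.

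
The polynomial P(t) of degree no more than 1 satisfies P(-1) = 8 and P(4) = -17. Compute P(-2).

Write P(t) = at + b. Substituting each data point gives a linear system:
  -a + b = 8
  4a + b = -17
Solving the system yields a = -5, b = 3.
So P(t) = -5t + 3.
Then P(-2) = 13.

13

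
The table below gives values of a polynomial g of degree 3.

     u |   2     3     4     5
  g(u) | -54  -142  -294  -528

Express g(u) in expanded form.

g(u) = -3u^3 - 5u^2 - 6u + 2

Using the Lagrange interpolation formula with nodes 2, 3, 4, 5:
  L_0(u) = (u - 3)(u - 4)(u - 5) / -6
  L_1(u) = (u - 2)(u - 4)(u - 5) / 2
  L_2(u) = (u - 2)(u - 3)(u - 5) / -2
  L_3(u) = (u - 2)(u - 3)(u - 4) / 6
Then g(u) = -54·L_0(u) - 142·L_1(u) - 294·L_2(u) - 528·L_3(u).
Expanding and collecting terms gives g(u) = -3u^3 - 5u^2 - 6u + 2.
Check: g(4) = -294. ✓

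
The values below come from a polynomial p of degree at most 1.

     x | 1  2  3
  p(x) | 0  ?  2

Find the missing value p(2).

1

The 2 known points determine the degree-1 polynomial uniquely.
Write p(x) = ax + b. Substituting each data point gives a linear system:
  a + b = 0
  3a + b = 2
Solving the system yields a = 1, b = -1.
So p(x) = x - 1.
Then p(2) = 1.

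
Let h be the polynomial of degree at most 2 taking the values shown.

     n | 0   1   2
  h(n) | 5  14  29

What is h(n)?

h(n) = 3n^2 + 6n + 5

Using the Lagrange interpolation formula with nodes 0, 1, 2:
  L_0(n) = (n - 1)(n - 2) / 2
  L_1(n) = n(n - 2) / -1
  L_2(n) = n(n - 1) / 2
Then h(n) = 5·L_0(n) + 14·L_1(n) + 29·L_2(n).
Expanding and collecting terms gives h(n) = 3n^2 + 6n + 5.
Check: h(2) = 29. ✓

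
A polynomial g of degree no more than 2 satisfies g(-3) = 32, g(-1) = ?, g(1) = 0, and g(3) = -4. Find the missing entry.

On equispaced nodes a degree-2 polynomial has vanishing third forward difference, so
  - g(-3) + 3·g(-1) - 3·g(1) + g(3) = 0.
Substituting the known values and solving for g(-1):
  3·g(-1) = 36
  g(-1) = 12.

12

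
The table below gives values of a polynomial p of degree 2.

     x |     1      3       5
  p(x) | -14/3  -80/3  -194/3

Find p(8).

-455/3

Write p(x) = ax^2 + bx + c. Substituting each data point gives a linear system:
  a + b + c = -14/3
  9a + 3b + c = -80/3
  25a + 5b + c = -194/3
Solving the system yields a = -2, b = -3, c = 1/3.
So p(x) = -2x^2 - 3x + 1/3.
Then p(8) = -455/3.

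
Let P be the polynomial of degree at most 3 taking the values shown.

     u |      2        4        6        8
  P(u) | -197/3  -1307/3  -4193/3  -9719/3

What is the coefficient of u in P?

-5

Write P(u) = au^3 + bu^2 + cu + d. Substituting each data point gives a linear system:
  8a + 4b + 2c + d = -197/3
  64a + 16b + 4c + d = -1307/3
  216a + 36b + 6c + d = -4193/3
  512a + 64b + 8c + d = -9719/3
Solving the system yields a = -6, b = -2, c = -5, d = 1/3.
So P(u) = -6u^3 - 2u^2 - 5u + 1/3.
The coefficient of u is -5.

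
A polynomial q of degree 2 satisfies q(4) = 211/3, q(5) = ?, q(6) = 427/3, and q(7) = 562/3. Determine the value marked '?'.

On equispaced nodes a degree-2 polynomial has vanishing third forward difference, so
  - q(4) + 3·q(5) - 3·q(6) + q(7) = 0.
Substituting the known values and solving for q(5):
  3·q(5) = 310
  q(5) = 310/3.

310/3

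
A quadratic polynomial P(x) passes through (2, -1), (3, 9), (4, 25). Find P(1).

Using the Lagrange interpolation formula with nodes 2, 3, 4:
  L_0(x) = (x - 3)(x - 4) / 2
  L_1(x) = (x - 2)(x - 4) / -1
  L_2(x) = (x - 2)(x - 3) / 2
Then P(x) = -1·L_0(x) + 9·L_1(x) + 25·L_2(x).
Expanding and collecting terms gives P(x) = 3x^2 - 5x - 3.
Evaluating at x = 1: P(1) = -5.

-5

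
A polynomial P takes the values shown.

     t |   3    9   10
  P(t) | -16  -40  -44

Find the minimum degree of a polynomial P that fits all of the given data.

Divided differences on the nodes 3, 9, 10:
  order 0: -16  -40  -44
  order 1: -4  -4
  order 2: 0
The order-1 divided differences are all -4 (nonzero) and every higher order vanishes, so the data lies on a polynomial of degree exactly 1.

1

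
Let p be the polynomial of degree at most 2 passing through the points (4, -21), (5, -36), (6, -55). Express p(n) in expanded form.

Write p(n) = an^2 + bn + c. Substituting each data point gives a linear system:
  16a + 4b + c = -21
  25a + 5b + c = -36
  36a + 6b + c = -55
Solving the system yields a = -2, b = 3, c = -1.
So p(n) = -2n^2 + 3n - 1.
Check: p(5) = -36. ✓

p(n) = -2n^2 + 3n - 1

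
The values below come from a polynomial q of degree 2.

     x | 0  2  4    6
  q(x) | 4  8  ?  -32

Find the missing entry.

On equispaced nodes a degree-2 polynomial has vanishing third forward difference, so
  - q(0) + 3·q(2) - 3·q(4) + q(6) = 0.
Substituting the known values and solving for q(4):
  -3·q(4) = 12
  q(4) = -4.

-4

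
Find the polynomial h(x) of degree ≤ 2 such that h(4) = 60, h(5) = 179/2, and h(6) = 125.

h(x) = 3x^2 + (5/2)x + 2

Using the Lagrange interpolation formula with nodes 4, 5, 6:
  L_0(x) = (x - 5)(x - 6) / 2
  L_1(x) = (x - 4)(x - 6) / -1
  L_2(x) = (x - 4)(x - 5) / 2
Then h(x) = 60·L_0(x) + 179/2·L_1(x) + 125·L_2(x).
Expanding and collecting terms gives h(x) = 3x² + (5/2)x + 2.
Check: h(4) = 60. ✓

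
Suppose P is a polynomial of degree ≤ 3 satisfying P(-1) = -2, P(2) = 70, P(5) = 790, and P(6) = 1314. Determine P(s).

P(s) = 5s^3 + 6s^2 + 3s

Using the Lagrange interpolation formula with nodes -1, 2, 5, 6:
  L_0(s) = (s - 2)(s - 5)(s - 6) / -126
  L_1(s) = (s + 1)(s - 5)(s - 6) / 36
  L_2(s) = (s + 1)(s - 2)(s - 6) / -18
  L_3(s) = (s + 1)(s - 2)(s - 5) / 28
Then P(s) = -2·L_0(s) + 70·L_1(s) + 790·L_2(s) + 1314·L_3(s).
Expanding and collecting terms gives P(s) = 5s³ + 6s² + 3s.
Check: P(2) = 70. ✓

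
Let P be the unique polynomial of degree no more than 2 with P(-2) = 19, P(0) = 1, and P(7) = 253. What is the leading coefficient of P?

Write P(x) = ax^2 + bx + c. Substituting each data point gives a linear system:
  4a - 2b + c = 19
  c = 1
  49a + 7b + c = 253
Solving the system yields a = 5, b = 1, c = 1.
So P(x) = 5x^2 + x + 1.
The leading coefficient is 5.

5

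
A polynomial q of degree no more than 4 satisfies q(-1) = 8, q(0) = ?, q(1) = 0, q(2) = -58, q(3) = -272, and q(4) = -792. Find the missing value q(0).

4

On equispaced nodes a degree-4 polynomial has vanishing fifth forward difference, so
  - q(-1) + 5·q(0) - 10·q(1) + 10·q(2) - 5·q(3) + q(4) = 0.
Substituting the known values and solving for q(0):
  5·q(0) = 20
  q(0) = 4.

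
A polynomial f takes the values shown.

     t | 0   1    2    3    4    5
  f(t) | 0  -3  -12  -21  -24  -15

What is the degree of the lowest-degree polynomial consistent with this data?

3

Forward differences of the values at t = 0, 1, 2, 3, 4, 5:
  f  : 0  -3  -12  -21  -24  -15
  Δ  : -3  -9  -9  -3  9
  Δ^2: -6  0  6  12
  Δ^3: 6  6  6
  Δ^4: 0  0
  Δ^5: 0
The third differences are constant (6) and nonzero, while all higher differences vanish, so the minimal degree is 3.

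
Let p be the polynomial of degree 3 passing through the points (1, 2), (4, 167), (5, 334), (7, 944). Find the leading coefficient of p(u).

3

Write p(u) = au^3 + bu^2 + cu + d. Substituting each data point gives a linear system:
  a + b + c + d = 2
  64a + 16b + 4c + d = 167
  125a + 25b + 5c + d = 334
  343a + 49b + 7c + d = 944
Solving the system yields a = 3, b = -2, c = 2, d = -1.
So p(u) = 3u^3 - 2u^2 + 2u - 1.
The leading coefficient is 3.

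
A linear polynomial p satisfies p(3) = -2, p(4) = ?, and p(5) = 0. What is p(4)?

The 2 known points determine the degree-1 polynomial uniquely.
Write p(x) = ax + b. Substituting each data point gives a linear system:
  3a + b = -2
  5a + b = 0
Solving the system yields a = 1, b = -5.
So p(x) = x - 5.
Then p(4) = -1.

-1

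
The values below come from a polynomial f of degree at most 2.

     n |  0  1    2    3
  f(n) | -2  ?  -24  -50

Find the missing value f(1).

-8

On equispaced nodes a degree-2 polynomial has vanishing third forward difference, so
  - f(0) + 3·f(1) - 3·f(2) + f(3) = 0.
Substituting the known values and solving for f(1):
  3·f(1) = -24
  f(1) = -8.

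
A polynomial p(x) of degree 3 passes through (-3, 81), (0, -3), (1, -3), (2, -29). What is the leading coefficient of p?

-4

Write p(x) = ax^3 + bx^2 + cx + d. Substituting each data point gives a linear system:
  -27a + 9b - 3c + d = 81
  d = -3
  a + b + c + d = -3
  8a + 4b + 2c + d = -29
Solving the system yields a = -4, b = -1, c = 5, d = -3.
So p(x) = -4x³ - x² + 5x - 3.
The leading coefficient is -4.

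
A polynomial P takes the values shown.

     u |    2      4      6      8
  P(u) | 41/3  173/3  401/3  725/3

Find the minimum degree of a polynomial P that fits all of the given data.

2

Forward differences of the values at u = 2, 4, 6, 8:
  P  : 41/3  173/3  401/3  725/3
  Δ  : 44  76  108
  Δ^2: 32  32
  Δ^3: 0
The second differences are constant (32) and nonzero, while all higher differences vanish, so the minimal degree is 2.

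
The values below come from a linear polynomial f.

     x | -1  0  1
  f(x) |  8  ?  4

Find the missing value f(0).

The 2 known points determine the degree-1 polynomial uniquely.
Write f(x) = ax + b. Substituting each data point gives a linear system:
  -a + b = 8
  a + b = 4
Solving the system yields a = -2, b = 6.
So f(x) = -2x + 6.
Then f(0) = 6.

6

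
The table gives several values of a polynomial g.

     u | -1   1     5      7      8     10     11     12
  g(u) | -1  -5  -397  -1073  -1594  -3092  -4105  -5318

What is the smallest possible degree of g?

3

Divided differences on the nodes -1, 1, 5, 7, 8, 10, 11, 12:
  order 0: -1  -5  -397  -1073  -1594  -3092  -4105  -5318
  order 1: -2  -98  -338  -521  -749  -1013  -1213
  order 2: -16  -40  -61  -76  -88  -100
  order 3: -3  -3  -3  -3  -3
  order 4: 0  0  0  0
  order 5: 0  0  0
  order 6: 0  0
  order 7: 0
The order-3 divided differences are all -3 (nonzero) and every higher order vanishes, so the data lies on a polynomial of degree exactly 3.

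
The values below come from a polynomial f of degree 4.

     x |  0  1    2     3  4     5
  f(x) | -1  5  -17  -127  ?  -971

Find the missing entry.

-409

The 5 known points determine the degree-4 polynomial uniquely.
Write f(x) = ax^4 + bx^3 + cx^2 + dx + e. Substituting each data point gives a linear system:
  e = -1
  a + b + c + d + e = 5
  16a + 8b + 4c + 2d + e = -17
  81a + 27b + 9c + 3d + e = -127
  625a + 125b + 25c + 5d + e = -971
Solving the system yields a = -1, b = -4, c = 5, d = 6, e = -1.
So f(x) = -x^4 - 4x^3 + 5x^2 + 6x - 1.
Then f(4) = -409.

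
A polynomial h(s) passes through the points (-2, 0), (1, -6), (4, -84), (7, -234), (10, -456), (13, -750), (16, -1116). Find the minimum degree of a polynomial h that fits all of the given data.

2

Forward differences of the values at s = -2, 1, 4, 7, 10, 13, 16:
  h  : 0  -6  -84  -234  -456  -750  -1116
  Δ  : -6  -78  -150  -222  -294  -366
  Δ^2: -72  -72  -72  -72  -72
  Δ^3: 0  0  0  0
  Δ^4: 0  0  0
  Δ^5: 0  0
  Δ^6: 0
The second differences are constant (-72) and nonzero, while all higher differences vanish, so the minimal degree is 2.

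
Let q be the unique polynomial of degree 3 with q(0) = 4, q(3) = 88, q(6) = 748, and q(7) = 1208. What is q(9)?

2632

Using the Lagrange interpolation formula with nodes 0, 3, 6, 7:
  L_0(s) = (s - 3)(s - 6)(s - 7) / -126
  L_1(s) = s(s - 6)(s - 7) / 36
  L_2(s) = s(s - 3)(s - 7) / -18
  L_3(s) = s(s - 3)(s - 6) / 28
Then q(s) = 4·L_0(s) + 88·L_1(s) + 748·L_2(s) + 1208·L_3(s).
Expanding and collecting terms gives q(s) = 4s³ - 4s² + 4s + 4.
Evaluating at s = 9: q(9) = 2632.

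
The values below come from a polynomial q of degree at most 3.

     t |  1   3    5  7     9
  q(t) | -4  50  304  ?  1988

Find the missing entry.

On equispaced nodes a degree-3 polynomial has vanishing fourth forward difference, so
  q(1) - 4·q(3) + 6·q(5) - 4·q(7) + q(9) = 0.
Substituting the known values and solving for q(7):
  -4·q(7) = -3608
  q(7) = 902.

902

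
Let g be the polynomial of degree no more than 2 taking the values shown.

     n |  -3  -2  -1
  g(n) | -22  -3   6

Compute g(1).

-6

Write g(n) = an^2 + bn + c. Substituting each data point gives a linear system:
  9a - 3b + c = -22
  4a - 2b + c = -3
  a - b + c = 6
Solving the system yields a = -5, b = -6, c = 5.
So g(n) = -5n² - 6n + 5.
Then g(1) = -6.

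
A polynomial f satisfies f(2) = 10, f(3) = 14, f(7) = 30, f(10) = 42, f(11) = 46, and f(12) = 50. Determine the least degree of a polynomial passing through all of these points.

Divided differences on the nodes 2, 3, 7, 10, 11, 12:
  order 0: 10  14  30  42  46  50
  order 1: 4  4  4  4  4
  order 2: 0  0  0  0
  order 3: 0  0  0
  order 4: 0  0
  order 5: 0
The order-1 divided differences are all 4 (nonzero) and every higher order vanishes, so the data lies on a polynomial of degree exactly 1.

1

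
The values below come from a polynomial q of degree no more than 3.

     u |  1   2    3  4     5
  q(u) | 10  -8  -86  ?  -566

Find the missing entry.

-260

The 4 known points determine the degree-3 polynomial uniquely.
Write q(u) = au^3 + bu^2 + cu + d. Substituting each data point gives a linear system:
  a + b + c + d = 10
  8a + 4b + 2c + d = -8
  27a + 9b + 3c + d = -86
  125a + 25b + 5c + d = -566
Solving the system yields a = -6, b = 6, c = 6, d = 4.
So q(u) = -6u^3 + 6u^2 + 6u + 4.
Then q(4) = -260.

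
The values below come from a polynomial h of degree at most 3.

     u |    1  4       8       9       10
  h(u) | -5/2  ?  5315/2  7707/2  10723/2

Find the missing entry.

The 4 known points determine the degree-3 polynomial uniquely.
Write h(u) = au^3 + bu^2 + cu + d. Substituting each data point gives a linear system:
  a + b + c + d = -5/2
  512a + 64b + 8c + d = 5315/2
  729a + 81b + 9c + d = 7707/2
  1000a + 100b + 10c + d = 10723/2
Solving the system yields a = 6, b = -6, c = -4, d = 3/2.
So h(u) = 6u^3 - 6u^2 - 4u + 3/2.
Then h(4) = 547/2.

547/2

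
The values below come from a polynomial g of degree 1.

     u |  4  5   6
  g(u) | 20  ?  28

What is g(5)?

24

The 2 known points determine the degree-1 polynomial uniquely.
Write g(u) = au + b. Substituting each data point gives a linear system:
  4a + b = 20
  6a + b = 28
Solving the system yields a = 4, b = 4.
So g(u) = 4u + 4.
Then g(5) = 24.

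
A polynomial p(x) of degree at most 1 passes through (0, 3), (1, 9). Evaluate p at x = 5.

33

Using the Lagrange interpolation formula with nodes 0, 1:
  L_0(x) = (x - 1) / -1
  L_1(x) = x / 1
Then p(x) = 3·L_0(x) + 9·L_1(x).
Expanding and collecting terms gives p(x) = 6x + 3.
Evaluating at x = 5: p(5) = 33.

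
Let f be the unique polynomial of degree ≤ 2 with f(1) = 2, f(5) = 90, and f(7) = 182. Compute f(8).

240

Write f(t) = at^2 + bt + c. Substituting each data point gives a linear system:
  a + b + c = 2
  25a + 5b + c = 90
  49a + 7b + c = 182
Solving the system yields a = 4, b = -2, c = 0.
So f(t) = 4t^2 - 2t.
Then f(8) = 240.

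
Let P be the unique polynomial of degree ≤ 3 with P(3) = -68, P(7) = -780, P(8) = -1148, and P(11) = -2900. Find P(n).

P(n) = -2n^3 - 2n^2 + 4

Write P(n) = an^3 + bn^2 + cn + d. Substituting each data point gives a linear system:
  27a + 9b + 3c + d = -68
  343a + 49b + 7c + d = -780
  512a + 64b + 8c + d = -1148
  1331a + 121b + 11c + d = -2900
Solving the system yields a = -2, b = -2, c = 0, d = 4.
So P(n) = -2n³ - 2n² + 4.
Check: P(11) = -2900. ✓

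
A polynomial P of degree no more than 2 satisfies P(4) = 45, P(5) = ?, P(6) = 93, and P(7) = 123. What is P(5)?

The 3 known points determine the degree-2 polynomial uniquely.
Write P(s) = as^2 + bs + c. Substituting each data point gives a linear system:
  16a + 4b + c = 45
  36a + 6b + c = 93
  49a + 7b + c = 123
Solving the system yields a = 2, b = 4, c = -3.
So P(s) = 2s² + 4s - 3.
Then P(5) = 67.

67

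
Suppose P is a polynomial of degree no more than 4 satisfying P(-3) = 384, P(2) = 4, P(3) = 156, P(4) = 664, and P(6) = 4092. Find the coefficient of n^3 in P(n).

Write P(n) = an^4 + bn^3 + cn^2 + dn + e. Substituting each data point gives a linear system:
  81a - 27b + 9c - 3d + e = 384
  16a + 8b + 4c + 2d + e = 4
  81a + 27b + 9c + 3d + e = 156
  256a + 64b + 16c + 4d + e = 664
  1296a + 216b + 36c + 6d + e = 4092
Solving the system yields a = 4, b = -4, c = -6, d = -2, e = 0.
So P(n) = 4n^4 - 4n^3 - 6n^2 - 2n.
The coefficient of n^3 is -4.

-4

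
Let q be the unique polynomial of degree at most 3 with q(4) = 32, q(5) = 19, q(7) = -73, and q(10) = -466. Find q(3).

31

Using the Lagrange interpolation formula with nodes 4, 5, 7, 10:
  L_0(x) = (x - 5)(x - 7)(x - 10) / -18
  L_1(x) = (x - 4)(x - 7)(x - 10) / 10
  L_2(x) = (x - 4)(x - 5)(x - 10) / -18
  L_3(x) = (x - 4)(x - 5)(x - 7) / 90
Then q(x) = 32·L_0(x) + 19·L_1(x) - 73·L_2(x) - 466·L_3(x).
Expanding and collecting terms gives q(x) = -x^3 + 5x^2 + 3x + 4.
Evaluating at x = 3: q(3) = 31.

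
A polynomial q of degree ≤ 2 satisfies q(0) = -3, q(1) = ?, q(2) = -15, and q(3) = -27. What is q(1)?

-7

On equispaced nodes a degree-2 polynomial has vanishing third forward difference, so
  - q(0) + 3·q(1) - 3·q(2) + q(3) = 0.
Substituting the known values and solving for q(1):
  3·q(1) = -21
  q(1) = -7.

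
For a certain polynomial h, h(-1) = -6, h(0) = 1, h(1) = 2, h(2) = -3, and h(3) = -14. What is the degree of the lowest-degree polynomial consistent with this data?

Forward differences of the values at s = -1, 0, 1, 2, 3:
  h  : -6  1  2  -3  -14
  Δ  : 7  1  -5  -11
  Δ^2: -6  -6  -6
  Δ^3: 0  0
  Δ^4: 0
The second differences are constant (-6) and nonzero, while all higher differences vanish, so the minimal degree is 2.

2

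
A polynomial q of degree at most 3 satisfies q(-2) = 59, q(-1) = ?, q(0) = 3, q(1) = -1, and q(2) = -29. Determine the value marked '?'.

On equispaced nodes a degree-3 polynomial has vanishing fourth forward difference, so
  q(-2) - 4·q(-1) + 6·q(0) - 4·q(1) + q(2) = 0.
Substituting the known values and solving for q(-1):
  -4·q(-1) = -52
  q(-1) = 13.

13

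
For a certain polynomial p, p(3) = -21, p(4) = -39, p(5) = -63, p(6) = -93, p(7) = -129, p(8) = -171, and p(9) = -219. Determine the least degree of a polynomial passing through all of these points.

2

Forward differences of the values at s = 3, 4, 5, 6, 7, 8, 9:
  p  : -21  -39  -63  -93  -129  -171  -219
  Δ  : -18  -24  -30  -36  -42  -48
  Δ^2: -6  -6  -6  -6  -6
  Δ^3: 0  0  0  0
  Δ^4: 0  0  0
  Δ^5: 0  0
  Δ^6: 0
The second differences are constant (-6) and nonzero, while all higher differences vanish, so the minimal degree is 2.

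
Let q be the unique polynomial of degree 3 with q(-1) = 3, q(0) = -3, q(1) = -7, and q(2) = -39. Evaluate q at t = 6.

Forward differences of the values at t = -1, 0, 1, 2:
  q  : 3  -3  -7  -39
  Δ  : -6  -4  -32
  Δ^2: 2  -28
  Δ^3: -30
The third differences are constant, confirming degree 3.
Interpolating (Newton forward form) and evaluating at t = 6 gives q(6) = -1047.

-1047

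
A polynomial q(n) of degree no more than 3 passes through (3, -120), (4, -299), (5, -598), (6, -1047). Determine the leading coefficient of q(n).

-5

Write q(n) = an^3 + bn^2 + cn + d. Substituting each data point gives a linear system:
  27a + 9b + 3c + d = -120
  64a + 16b + 4c + d = -299
  125a + 25b + 5c + d = -598
  216a + 36b + 6c + d = -1047
Solving the system yields a = -5, b = 0, c = 6, d = -3.
So q(n) = -5n^3 + 6n - 3.
The leading coefficient is -5.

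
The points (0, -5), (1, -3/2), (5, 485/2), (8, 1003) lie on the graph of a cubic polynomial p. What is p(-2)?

-27

Write p(s) = as^3 + bs^2 + cs + d. Substituting each data point gives a linear system:
  d = -5
  a + b + c + d = -3/2
  125a + 25b + 5c + d = 485/2
  512a + 64b + 8c + d = 1003
Solving the system yields a = 2, b = -1/2, c = 2, d = -5.
So p(s) = 2s^3 - (1/2)s^2 + 2s - 5.
Then p(-2) = -27.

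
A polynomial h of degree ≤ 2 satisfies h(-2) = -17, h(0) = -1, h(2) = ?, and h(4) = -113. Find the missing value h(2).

-33

The 3 known points determine the degree-2 polynomial uniquely.
Write h(s) = as^2 + bs + c. Substituting each data point gives a linear system:
  4a - 2b + c = -17
  c = -1
  16a + 4b + c = -113
Solving the system yields a = -6, b = -4, c = -1.
So h(s) = -6s^2 - 4s - 1.
Then h(2) = -33.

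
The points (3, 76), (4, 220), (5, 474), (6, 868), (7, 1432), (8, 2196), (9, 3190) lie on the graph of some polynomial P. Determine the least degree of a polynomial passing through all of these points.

3

Forward differences of the values at t = 3, 4, 5, 6, 7, 8, 9:
  P  : 76  220  474  868  1432  2196  3190
  Δ  : 144  254  394  564  764  994
  Δ^2: 110  140  170  200  230
  Δ^3: 30  30  30  30
  Δ^4: 0  0  0
  Δ^5: 0  0
  Δ^6: 0
The third differences are constant (30) and nonzero, while all higher differences vanish, so the minimal degree is 3.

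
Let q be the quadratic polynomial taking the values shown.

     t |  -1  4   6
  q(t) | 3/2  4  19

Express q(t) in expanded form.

Write q(t) = at^2 + bt + c. Substituting each data point gives a linear system:
  a - b + c = 3/2
  16a + 4b + c = 4
  36a + 6b + c = 19
Solving the system yields a = 1, b = -5/2, c = -2.
So q(t) = t^2 - (5/2)t - 2.
Check: q(-1) = 3/2. ✓

q(t) = t^2 - (5/2)t - 2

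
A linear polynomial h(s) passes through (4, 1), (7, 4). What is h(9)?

Write h(s) = as + b. Substituting each data point gives a linear system:
  4a + b = 1
  7a + b = 4
Solving the system yields a = 1, b = -3.
So h(s) = s - 3.
Then h(9) = 6.

6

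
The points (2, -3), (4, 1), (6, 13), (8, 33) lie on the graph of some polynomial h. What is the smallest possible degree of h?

2

Forward differences of the values at n = 2, 4, 6, 8:
  h  : -3  1  13  33
  Δ  : 4  12  20
  Δ^2: 8  8
  Δ^3: 0
The second differences are constant (8) and nonzero, while all higher differences vanish, so the minimal degree is 2.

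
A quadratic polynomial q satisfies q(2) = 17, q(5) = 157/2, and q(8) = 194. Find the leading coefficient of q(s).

Write q(s) = as^2 + bs + c. Substituting each data point gives a linear system:
  4a + 2b + c = 17
  25a + 5b + c = 157/2
  64a + 8b + c = 194
Solving the system yields a = 3, b = -1/2, c = 6.
So q(s) = 3s^2 - (1/2)s + 6.
The leading coefficient is 3.

3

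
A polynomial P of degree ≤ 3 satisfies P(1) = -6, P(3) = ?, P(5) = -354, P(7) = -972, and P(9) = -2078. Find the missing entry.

The 4 known points determine the degree-3 polynomial uniquely.
Write P(x) = ax^3 + bx^2 + cx + d. Substituting each data point gives a linear system:
  a + b + c + d = -6
  125a + 25b + 5c + d = -354
  343a + 49b + 7c + d = -972
  729a + 81b + 9c + d = -2078
Solving the system yields a = -3, b = 2, c = -6, d = 1.
So P(x) = -3x^3 + 2x^2 - 6x + 1.
Then P(3) = -80.

-80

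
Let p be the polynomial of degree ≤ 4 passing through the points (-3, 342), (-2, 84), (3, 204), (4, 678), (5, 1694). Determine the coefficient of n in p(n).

-5

Write p(n) = an^4 + bn^3 + cn^2 + dn + e. Substituting each data point gives a linear system:
  81a - 27b + 9c - 3d + e = 342
  16a - 8b + 4c - 2d + e = 84
  81a + 27b + 9c + 3d + e = 204
  256a + 64b + 16c + 4d + e = 678
  625a + 125b + 25c + 5d + e = 1694
Solving the system yields a = 3, b = -2, c = 4, d = -5, e = -6.
So p(n) = 3n⁴ - 2n³ + 4n² - 5n - 6.
The coefficient of n is -5.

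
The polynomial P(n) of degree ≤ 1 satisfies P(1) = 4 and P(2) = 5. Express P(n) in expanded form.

Using the Lagrange interpolation formula with nodes 1, 2:
  L_0(n) = (n - 2) / -1
  L_1(n) = (n - 1) / 1
Then P(n) = 4·L_0(n) + 5·L_1(n).
Expanding and collecting terms gives P(n) = n + 3.
Check: P(2) = 5. ✓

P(n) = n + 3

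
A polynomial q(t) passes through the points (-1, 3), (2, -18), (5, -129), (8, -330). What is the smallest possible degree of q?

Forward differences of the values at t = -1, 2, 5, 8:
  q  : 3  -18  -129  -330
  Δ  : -21  -111  -201
  Δ^2: -90  -90
  Δ^3: 0
The second differences are constant (-90) and nonzero, while all higher differences vanish, so the minimal degree is 2.

2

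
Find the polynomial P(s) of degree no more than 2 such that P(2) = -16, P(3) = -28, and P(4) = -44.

P(s) = -2s^2 - 2s - 4

Using the Lagrange interpolation formula with nodes 2, 3, 4:
  L_0(s) = (s - 3)(s - 4) / 2
  L_1(s) = (s - 2)(s - 4) / -1
  L_2(s) = (s - 2)(s - 3) / 2
Then P(s) = -16·L_0(s) - 28·L_1(s) - 44·L_2(s).
Expanding and collecting terms gives P(s) = -2s^2 - 2s - 4.
Check: P(3) = -28. ✓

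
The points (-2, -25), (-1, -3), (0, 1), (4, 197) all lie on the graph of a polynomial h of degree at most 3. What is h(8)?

Using the Lagrange interpolation formula with nodes -2, -1, 0, 4:
  L_0(n) = (n + 1)n(n - 4) / -12
  L_1(n) = (n + 2)n(n - 4) / 5
  L_2(n) = (n + 2)(n + 1)(n - 4) / -8
  L_3(n) = (n + 2)(n + 1)n / 120
Then h(n) = -25·L_0(n) - 3·L_1(n) + 1·L_2(n) + 197·L_3(n).
Expanding and collecting terms gives h(n) = 3n³ + n + 1.
Evaluating at n = 8: h(8) = 1545.

1545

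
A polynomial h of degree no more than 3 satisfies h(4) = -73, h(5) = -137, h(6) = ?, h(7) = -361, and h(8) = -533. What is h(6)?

The 4 known points determine the degree-3 polynomial uniquely.
Write h(t) = at^3 + bt^2 + ct + d. Substituting each data point gives a linear system:
  64a + 16b + 4c + d = -73
  125a + 25b + 5c + d = -137
  343a + 49b + 7c + d = -361
  512a + 64b + 8c + d = -533
Solving the system yields a = -1, b = 0, c = -3, d = 3.
So h(t) = -t^3 - 3t + 3.
Then h(6) = -231.

-231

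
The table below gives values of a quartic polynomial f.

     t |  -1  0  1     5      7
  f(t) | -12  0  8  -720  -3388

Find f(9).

Using the Lagrange interpolation formula with nodes -1, 0, 1, 5, 7:
  L_0(t) = t(t - 1)(t - 5)(t - 7) / 96
  L_1(t) = (t + 1)(t - 1)(t - 5)(t - 7) / -35
  L_2(t) = (t + 1)t(t - 5)(t - 7) / 48
  L_3(t) = (t + 1)t(t - 1)(t - 7) / -240
  L_4(t) = (t + 1)t(t - 1)(t - 5) / 672
Then f(t) = -12·L_0(t) + 0·L_1(t) + 8·L_2(t) - 720·L_3(t) - 3388·L_4(t).
Expanding and collecting terms gives f(t) = -2t^4 + 4t^3 + 6t.
Evaluating at t = 9: f(9) = -10152.

-10152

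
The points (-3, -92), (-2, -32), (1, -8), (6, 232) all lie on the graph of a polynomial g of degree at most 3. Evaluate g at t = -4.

-198

Write g(t) = at^3 + bt^2 + ct + d. Substituting each data point gives a linear system:
  -27a + 9b - 3c + d = -92
  -8a + 4b - 2c + d = -32
  a + b + c + d = -8
  216a + 36b + 6c + d = 232
Solving the system yields a = 2, b = -5, c = -3, d = -2.
So g(t) = 2t^3 - 5t^2 - 3t - 2.
Then g(-4) = -198.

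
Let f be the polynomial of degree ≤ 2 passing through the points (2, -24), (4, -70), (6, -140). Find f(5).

-102

Forward differences of the values at t = 2, 4, 6:
  f  : -24  -70  -140
  Δ  : -46  -70
  Δ^2: -24
The second differences are constant, confirming degree 2.
Interpolating (Newton forward form) and evaluating at t = 5 gives f(5) = -102.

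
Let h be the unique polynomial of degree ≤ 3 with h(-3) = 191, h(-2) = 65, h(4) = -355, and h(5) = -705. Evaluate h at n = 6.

Write h(n) = an^3 + bn^2 + cn + d. Substituting each data point gives a linear system:
  -27a + 9b - 3c + d = 191
  -8a + 4b - 2c + d = 65
  64a + 16b + 4c + d = -355
  125a + 25b + 5c + d = -705
Solving the system yields a = -6, b = 2, c = -2, d = 5.
So h(n) = -6n³ + 2n² - 2n + 5.
Then h(6) = -1231.

-1231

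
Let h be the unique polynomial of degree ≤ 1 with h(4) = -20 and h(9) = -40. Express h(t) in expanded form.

Using the Lagrange interpolation formula with nodes 4, 9:
  L_0(t) = (t - 9) / -5
  L_1(t) = (t - 4) / 5
Then h(t) = -20·L_0(t) - 40·L_1(t).
Expanding and collecting terms gives h(t) = -4t - 4.
Check: h(9) = -40. ✓

h(t) = -4t - 4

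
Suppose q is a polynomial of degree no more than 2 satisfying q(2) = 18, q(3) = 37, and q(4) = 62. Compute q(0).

Write q(s) = as^2 + bs + c. Substituting each data point gives a linear system:
  4a + 2b + c = 18
  9a + 3b + c = 37
  16a + 4b + c = 62
Solving the system yields a = 3, b = 4, c = -2.
So q(s) = 3s² + 4s - 2.
Then q(0) = -2.

-2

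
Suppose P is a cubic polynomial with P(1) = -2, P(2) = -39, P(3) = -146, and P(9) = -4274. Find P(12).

Write P(s) = as^3 + bs^2 + cs + d. Substituting each data point gives a linear system:
  a + b + c + d = -2
  8a + 4b + 2c + d = -39
  27a + 9b + 3c + d = -146
  729a + 81b + 9c + d = -4274
Solving the system yields a = -6, b = 1, c = 2, d = 1.
So P(s) = -6s³ + s² + 2s + 1.
Then P(12) = -10199.

-10199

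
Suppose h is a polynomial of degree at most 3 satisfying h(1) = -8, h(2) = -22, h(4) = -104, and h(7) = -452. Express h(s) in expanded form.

Write h(s) = as^3 + bs^2 + cs + d. Substituting each data point gives a linear system:
  a + b + c + d = -8
  8a + 4b + 2c + d = -22
  64a + 16b + 4c + d = -104
  343a + 49b + 7c + d = -452
Solving the system yields a = -1, b = -2, c = -1, d = -4.
So h(s) = -s^3 - 2s^2 - s - 4.
Check: h(2) = -22. ✓

h(s) = -s^3 - 2s^2 - s - 4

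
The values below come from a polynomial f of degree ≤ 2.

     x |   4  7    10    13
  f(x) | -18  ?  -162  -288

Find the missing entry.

On equispaced nodes a degree-2 polynomial has vanishing third forward difference, so
  - f(4) + 3·f(7) - 3·f(10) + f(13) = 0.
Substituting the known values and solving for f(7):
  3·f(7) = -216
  f(7) = -72.

-72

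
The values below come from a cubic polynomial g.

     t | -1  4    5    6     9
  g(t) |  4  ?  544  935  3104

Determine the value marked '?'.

The 4 known points determine the degree-3 polynomial uniquely.
Write g(t) = at^3 + bt^2 + ct + d. Substituting each data point gives a linear system:
  -a + b - c + d = 4
  125a + 25b + 5c + d = 544
  216a + 36b + 6c + d = 935
  729a + 81b + 9c + d = 3104
Solving the system yields a = 4, b = 3, c = -6, d = -1.
So g(t) = 4t^3 + 3t^2 - 6t - 1.
Then g(4) = 279.

279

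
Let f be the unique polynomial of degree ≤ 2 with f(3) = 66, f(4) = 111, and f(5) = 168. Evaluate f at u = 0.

Write f(u) = au^2 + bu + c. Substituting each data point gives a linear system:
  9a + 3b + c = 66
  16a + 4b + c = 111
  25a + 5b + c = 168
Solving the system yields a = 6, b = 3, c = 3.
So f(u) = 6u^2 + 3u + 3.
Then f(0) = 3.

3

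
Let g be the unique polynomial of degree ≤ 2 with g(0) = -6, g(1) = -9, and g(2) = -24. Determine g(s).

Write g(s) = as^2 + bs + c. Substituting each data point gives a linear system:
  c = -6
  a + b + c = -9
  4a + 2b + c = -24
Solving the system yields a = -6, b = 3, c = -6.
So g(s) = -6s^2 + 3s - 6.
Check: g(2) = -24. ✓

g(s) = -6s^2 + 3s - 6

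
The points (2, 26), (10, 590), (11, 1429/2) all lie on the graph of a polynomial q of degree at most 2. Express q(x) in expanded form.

q(x) = 6x^2 - (3/2)x + 5

Using the Lagrange interpolation formula with nodes 2, 10, 11:
  L_0(x) = (x - 10)(x - 11) / 72
  L_1(x) = (x - 2)(x - 11) / -8
  L_2(x) = (x - 2)(x - 10) / 9
Then q(x) = 26·L_0(x) + 590·L_1(x) + 1429/2·L_2(x).
Expanding and collecting terms gives q(x) = 6x^2 - (3/2)x + 5.
Check: q(11) = 1429/2. ✓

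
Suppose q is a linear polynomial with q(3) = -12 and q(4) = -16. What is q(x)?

q(x) = -4x

Write q(x) = ax + b. Substituting each data point gives a linear system:
  3a + b = -12
  4a + b = -16
Solving the system yields a = -4, b = 0.
So q(x) = -4x.
Check: q(4) = -16. ✓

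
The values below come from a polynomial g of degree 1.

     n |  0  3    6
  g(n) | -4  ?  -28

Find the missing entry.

The 2 known points determine the degree-1 polynomial uniquely.
Write g(n) = an + b. Substituting each data point gives a linear system:
  b = -4
  6a + b = -28
Solving the system yields a = -4, b = -4.
So g(n) = -4n - 4.
Then g(3) = -16.

-16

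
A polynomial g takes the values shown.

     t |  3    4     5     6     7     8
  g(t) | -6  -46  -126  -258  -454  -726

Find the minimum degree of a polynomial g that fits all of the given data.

Forward differences of the values at t = 3, 4, 5, 6, 7, 8:
  g  : -6  -46  -126  -258  -454  -726
  Δ  : -40  -80  -132  -196  -272
  Δ^2: -40  -52  -64  -76
  Δ^3: -12  -12  -12
  Δ^4: 0  0
  Δ^5: 0
The third differences are constant (-12) and nonzero, while all higher differences vanish, so the minimal degree is 3.

3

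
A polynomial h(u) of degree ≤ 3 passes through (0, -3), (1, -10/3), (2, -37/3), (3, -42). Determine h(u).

Using the Lagrange interpolation formula with nodes 0, 1, 2, 3:
  L_0(u) = (u - 1)(u - 2)(u - 3) / -6
  L_1(u) = u(u - 2)(u - 3) / 2
  L_2(u) = u(u - 1)(u - 3) / -2
  L_3(u) = u(u - 1)(u - 2) / 6
Then h(u) = -3·L_0(u) - 10/3·L_1(u) - 37/3·L_2(u) - 42·L_3(u).
Expanding and collecting terms gives h(u) = -2u^3 + (5/3)u^2 - 3.
Check: h(1) = -10/3. ✓

h(u) = -2u^3 + (5/3)u^2 - 3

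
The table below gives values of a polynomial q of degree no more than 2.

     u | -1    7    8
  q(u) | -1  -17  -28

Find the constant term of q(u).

Write q(u) = au^2 + bu + c. Substituting each data point gives a linear system:
  a - b + c = -1
  49a + 7b + c = -17
  64a + 8b + c = -28
Solving the system yields a = -1, b = 4, c = 4.
So q(u) = -u^2 + 4u + 4.
The constant term is 4.

4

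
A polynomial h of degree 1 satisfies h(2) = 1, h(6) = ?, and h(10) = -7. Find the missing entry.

The 2 known points determine the degree-1 polynomial uniquely.
Write h(u) = au + b. Substituting each data point gives a linear system:
  2a + b = 1
  10a + b = -7
Solving the system yields a = -1, b = 3.
So h(u) = -u + 3.
Then h(6) = -3.

-3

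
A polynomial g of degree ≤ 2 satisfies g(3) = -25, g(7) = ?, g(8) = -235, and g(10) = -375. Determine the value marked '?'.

-177

The 3 known points determine the degree-2 polynomial uniquely.
Write g(n) = an^2 + bn + c. Substituting each data point gives a linear system:
  9a + 3b + c = -25
  64a + 8b + c = -235
  100a + 10b + c = -375
Solving the system yields a = -4, b = 2, c = 5.
So g(n) = -4n^2 + 2n + 5.
Then g(7) = -177.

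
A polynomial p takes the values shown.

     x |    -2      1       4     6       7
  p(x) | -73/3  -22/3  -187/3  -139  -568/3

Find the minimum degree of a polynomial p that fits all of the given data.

2

Divided differences on the nodes -2, 1, 4, 6, 7:
  order 0: -73/3  -22/3  -187/3  -139  -568/3
  order 1: 17/3  -55/3  -115/3  -151/3
  order 2: -4  -4  -4
  order 3: 0  0
  order 4: 0
The order-2 divided differences are all -4 (nonzero) and every higher order vanishes, so the data lies on a polynomial of degree exactly 2.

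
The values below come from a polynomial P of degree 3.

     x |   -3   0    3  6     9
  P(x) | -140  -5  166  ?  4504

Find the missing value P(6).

1345

The 4 known points determine the degree-3 polynomial uniquely.
Write P(x) = ax^3 + bx^2 + cx + d. Substituting each data point gives a linear system:
  -27a + 9b - 3c + d = -140
  d = -5
  27a + 9b + 3c + d = 166
  729a + 81b + 9c + d = 4504
Solving the system yields a = 6, b = 2, c = -3, d = -5.
So P(x) = 6x³ + 2x² - 3x - 5.
Then P(6) = 1345.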